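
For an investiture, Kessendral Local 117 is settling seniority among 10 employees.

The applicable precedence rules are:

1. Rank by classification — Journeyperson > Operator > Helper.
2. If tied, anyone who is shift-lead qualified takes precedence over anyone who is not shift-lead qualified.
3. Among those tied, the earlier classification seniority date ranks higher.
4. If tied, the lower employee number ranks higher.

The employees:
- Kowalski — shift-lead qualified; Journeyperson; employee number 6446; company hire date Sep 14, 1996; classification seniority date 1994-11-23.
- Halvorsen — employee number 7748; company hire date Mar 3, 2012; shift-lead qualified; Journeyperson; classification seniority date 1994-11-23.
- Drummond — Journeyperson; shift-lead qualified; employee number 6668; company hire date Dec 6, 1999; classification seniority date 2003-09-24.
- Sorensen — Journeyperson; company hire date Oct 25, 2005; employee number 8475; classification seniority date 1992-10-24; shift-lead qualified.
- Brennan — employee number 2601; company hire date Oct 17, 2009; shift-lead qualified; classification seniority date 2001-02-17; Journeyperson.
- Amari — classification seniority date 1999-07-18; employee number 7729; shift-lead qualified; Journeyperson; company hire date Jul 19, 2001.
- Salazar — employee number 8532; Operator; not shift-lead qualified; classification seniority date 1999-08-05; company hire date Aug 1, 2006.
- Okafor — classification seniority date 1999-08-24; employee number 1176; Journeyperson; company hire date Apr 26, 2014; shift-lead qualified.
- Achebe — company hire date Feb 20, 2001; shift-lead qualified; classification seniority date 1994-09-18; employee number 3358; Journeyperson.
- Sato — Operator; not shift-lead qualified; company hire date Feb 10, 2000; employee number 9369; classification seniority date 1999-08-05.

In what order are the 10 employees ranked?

By classification: Sorensen, Achebe, Kowalski, Halvorsen, Amari, Okafor, Brennan and Drummond (Journeyperson); then Salazar and Sato (Operator).
Sorensen, Achebe, Kowalski, Halvorsen, Amari, Okafor, Brennan and Drummond are each shift-lead qualified, so the next rule applies.
Among Sorensen, Achebe, Kowalski, Halvorsen, Amari, Okafor, Brennan and Drummond, by classification seniority date (earlier first): Sorensen (1992-10-24) before Achebe (1994-09-18) before Kowalski and Halvorsen (1994-11-23) before Amari (1999-07-18) before Okafor (1999-08-24) before Brennan (2001-02-17) before Drummond (2003-09-24).
Among Kowalski and Halvorsen, by employee number (lower first): Kowalski (6446) before Halvorsen (7748).
Salazar and Sato are each not shift-lead qualified, so the next rule applies.
Salazar and Sato both have classification seniority date 1999-08-05, so the next rule applies.
Among Salazar and Sato, by employee number (lower first): Salazar (8532) before Sato (9369).
Full order: Sorensen, Achebe, Kowalski, Halvorsen, Amari, Okafor, Brennan, Drummond, Salazar, Sato.

Sorensen, Achebe, Kowalski, Halvorsen, Amari, Okafor, Brennan, Drummond, Salazar, Sato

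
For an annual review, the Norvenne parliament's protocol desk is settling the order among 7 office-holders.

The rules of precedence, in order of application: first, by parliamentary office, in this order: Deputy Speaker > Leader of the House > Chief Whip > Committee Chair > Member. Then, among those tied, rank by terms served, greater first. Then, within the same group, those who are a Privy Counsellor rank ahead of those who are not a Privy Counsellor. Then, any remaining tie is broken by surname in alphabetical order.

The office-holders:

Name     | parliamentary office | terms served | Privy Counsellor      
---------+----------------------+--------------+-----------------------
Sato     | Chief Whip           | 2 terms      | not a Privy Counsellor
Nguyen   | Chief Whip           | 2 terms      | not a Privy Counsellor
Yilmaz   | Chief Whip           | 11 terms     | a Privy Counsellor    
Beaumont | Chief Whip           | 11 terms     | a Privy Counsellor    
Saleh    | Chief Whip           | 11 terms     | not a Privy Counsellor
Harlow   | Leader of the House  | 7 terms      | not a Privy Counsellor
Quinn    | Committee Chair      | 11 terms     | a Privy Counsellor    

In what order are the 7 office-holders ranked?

By parliamentary office: Harlow (Leader of the House); then Beaumont, Yilmaz, Saleh, Nguyen and Sato (Chief Whip); then Quinn (Committee Chair).
Among Beaumont, Yilmaz, Saleh, Nguyen and Sato, by terms served (higher first): Beaumont, Yilmaz and Saleh (11 terms) before Nguyen and Sato (2 terms).
Among Beaumont, Yilmaz and Saleh, a Privy Counsellor before not a Privy Counsellor: Beaumont and Yilmaz (a Privy Counsellor) before Saleh (not a Privy Counsellor).
Among Beaumont and Yilmaz, alphabetically by surname: Beaumont before Yilmaz.
Nguyen and Sato are each not a Privy Counsellor, so the next rule applies.
Among Nguyen and Sato, alphabetically by surname: Nguyen before Sato.
Full order: Harlow, Beaumont, Yilmaz, Saleh, Nguyen, Sato, Quinn.

Harlow, Beaumont, Yilmaz, Saleh, Nguyen, Sato, Quinn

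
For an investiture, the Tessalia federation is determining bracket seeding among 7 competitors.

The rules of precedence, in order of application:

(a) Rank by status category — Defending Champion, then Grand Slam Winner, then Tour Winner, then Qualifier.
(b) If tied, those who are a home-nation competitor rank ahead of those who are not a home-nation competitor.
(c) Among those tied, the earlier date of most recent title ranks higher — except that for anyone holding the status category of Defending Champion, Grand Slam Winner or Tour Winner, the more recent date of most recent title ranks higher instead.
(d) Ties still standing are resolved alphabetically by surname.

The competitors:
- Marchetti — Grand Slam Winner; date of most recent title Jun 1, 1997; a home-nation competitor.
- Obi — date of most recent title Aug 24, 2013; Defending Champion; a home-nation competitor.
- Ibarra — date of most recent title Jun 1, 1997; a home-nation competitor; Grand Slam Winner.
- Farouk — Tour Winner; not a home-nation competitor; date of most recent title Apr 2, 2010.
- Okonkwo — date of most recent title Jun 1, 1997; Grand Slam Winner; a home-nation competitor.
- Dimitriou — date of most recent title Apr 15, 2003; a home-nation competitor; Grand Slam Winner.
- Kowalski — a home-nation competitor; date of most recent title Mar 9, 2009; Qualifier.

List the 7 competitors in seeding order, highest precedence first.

By status category: Obi (Defending Champion); then Dimitriou, Ibarra, Marchetti and Okonkwo (Grand Slam Winner); then Farouk (Tour Winner); then Kowalski (Qualifier).
Dimitriou, Ibarra, Marchetti and Okonkwo are each a home-nation competitor, so the next rule applies.
Among Dimitriou, Ibarra, Marchetti and Okonkwo, by date of most recent title (later first) (reversed rule for this group): Dimitriou (Apr 15, 2003) before Ibarra, Marchetti and Okonkwo (Jun 1, 1997).
Among Ibarra, Marchetti and Okonkwo, alphabetically by surname: Ibarra before Marchetti before Okonkwo.
Full order: Obi, Dimitriou, Ibarra, Marchetti, Okonkwo, Farouk, Kowalski.

Obi, Dimitriou, Ibarra, Marchetti, Okonkwo, Farouk, Kowalski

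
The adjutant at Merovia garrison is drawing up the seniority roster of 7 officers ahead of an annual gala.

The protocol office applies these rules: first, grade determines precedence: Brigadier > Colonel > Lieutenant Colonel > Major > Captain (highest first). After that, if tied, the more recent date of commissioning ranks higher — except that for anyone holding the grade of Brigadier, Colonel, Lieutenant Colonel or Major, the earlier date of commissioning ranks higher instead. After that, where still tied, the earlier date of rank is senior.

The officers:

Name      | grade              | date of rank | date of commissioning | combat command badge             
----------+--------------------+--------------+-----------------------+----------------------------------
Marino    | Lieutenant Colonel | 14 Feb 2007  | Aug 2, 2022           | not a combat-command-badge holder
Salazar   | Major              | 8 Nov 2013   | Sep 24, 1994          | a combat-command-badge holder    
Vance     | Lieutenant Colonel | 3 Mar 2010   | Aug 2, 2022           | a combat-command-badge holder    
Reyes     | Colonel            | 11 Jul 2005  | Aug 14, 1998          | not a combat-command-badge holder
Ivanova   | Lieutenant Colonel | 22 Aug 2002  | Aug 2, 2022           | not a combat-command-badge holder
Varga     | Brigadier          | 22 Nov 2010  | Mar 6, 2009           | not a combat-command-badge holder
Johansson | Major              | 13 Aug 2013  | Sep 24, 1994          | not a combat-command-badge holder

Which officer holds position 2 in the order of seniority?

By grade: Varga (Brigadier); then Reyes (Colonel); then Ivanova, Marino and Vance (Lieutenant Colonel); then Johansson and Salazar (Major).
Ivanova, Marino and Vance all have date of commissioning Aug 2, 2022, so the next rule applies.
Among Ivanova, Marino and Vance, by date of rank (earlier first): Ivanova (22 Aug 2002) before Marino (14 Feb 2007) before Vance (3 Mar 2010).
Johansson and Salazar both have date of commissioning Sep 24, 1994, so the next rule applies.
Among Johansson and Salazar, by date of rank (earlier first): Johansson (13 Aug 2013) before Salazar (8 Nov 2013).
Order: Varga, Reyes, Ivanova, Marino, Vance, Johansson, Salazar.

Reyes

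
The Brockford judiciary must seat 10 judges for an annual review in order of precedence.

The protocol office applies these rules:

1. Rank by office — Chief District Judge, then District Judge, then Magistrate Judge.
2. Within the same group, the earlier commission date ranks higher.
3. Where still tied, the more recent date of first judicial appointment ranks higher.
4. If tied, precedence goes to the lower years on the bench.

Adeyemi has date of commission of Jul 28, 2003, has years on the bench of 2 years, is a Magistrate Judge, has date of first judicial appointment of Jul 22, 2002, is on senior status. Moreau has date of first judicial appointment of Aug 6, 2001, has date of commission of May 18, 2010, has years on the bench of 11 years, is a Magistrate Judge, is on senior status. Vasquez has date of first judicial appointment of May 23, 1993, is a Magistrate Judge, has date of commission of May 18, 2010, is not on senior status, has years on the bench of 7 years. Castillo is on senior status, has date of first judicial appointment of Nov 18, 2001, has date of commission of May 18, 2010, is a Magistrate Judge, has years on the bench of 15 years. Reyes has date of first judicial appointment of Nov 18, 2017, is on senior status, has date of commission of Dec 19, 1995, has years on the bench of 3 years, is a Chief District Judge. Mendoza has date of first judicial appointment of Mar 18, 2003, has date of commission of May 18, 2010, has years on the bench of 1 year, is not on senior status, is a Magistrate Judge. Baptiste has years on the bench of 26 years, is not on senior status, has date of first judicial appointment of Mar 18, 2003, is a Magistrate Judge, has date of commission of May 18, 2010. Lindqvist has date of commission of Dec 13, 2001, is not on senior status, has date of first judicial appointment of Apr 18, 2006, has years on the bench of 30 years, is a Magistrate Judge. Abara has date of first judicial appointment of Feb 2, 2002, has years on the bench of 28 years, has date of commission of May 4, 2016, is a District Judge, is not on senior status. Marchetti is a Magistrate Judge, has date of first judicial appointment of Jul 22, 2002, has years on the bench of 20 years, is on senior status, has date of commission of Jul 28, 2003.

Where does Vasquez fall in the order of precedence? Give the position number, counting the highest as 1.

10

By office: Reyes (Chief District Judge); then Abara (District Judge); then Lindqvist, Adeyemi, Marchetti, Mendoza, Baptiste, Castillo, Moreau and Vasquez (Magistrate Judge).
Among Lindqvist, Adeyemi, Marchetti, Mendoza, Baptiste, Castillo, Moreau and Vasquez, by date of commission (earlier first): Lindqvist (Dec 13, 2001) before Adeyemi and Marchetti (Jul 28, 2003) before Mendoza, Baptiste, Castillo, Moreau and Vasquez (May 18, 2010).
Adeyemi and Marchetti both have date of first judicial appointment Jul 22, 2002, so the next rule applies.
Among Adeyemi and Marchetti, by years on the bench (lower first): Adeyemi (2 years) before Marchetti (20 years).
Among Mendoza, Baptiste, Castillo, Moreau and Vasquez, by date of first judicial appointment (later first): Mendoza and Baptiste (Mar 18, 2003) before Castillo (Nov 18, 2001) before Moreau (Aug 6, 2001) before Vasquez (May 23, 1993).
Among Mendoza and Baptiste, by years on the bench (lower first): Mendoza (1 year) before Baptiste (26 years).
Order: Reyes, Abara, Lindqvist, Adeyemi, Marchetti, Mendoza, Baptiste, Castillo, Moreau, Vasquez. So position 10.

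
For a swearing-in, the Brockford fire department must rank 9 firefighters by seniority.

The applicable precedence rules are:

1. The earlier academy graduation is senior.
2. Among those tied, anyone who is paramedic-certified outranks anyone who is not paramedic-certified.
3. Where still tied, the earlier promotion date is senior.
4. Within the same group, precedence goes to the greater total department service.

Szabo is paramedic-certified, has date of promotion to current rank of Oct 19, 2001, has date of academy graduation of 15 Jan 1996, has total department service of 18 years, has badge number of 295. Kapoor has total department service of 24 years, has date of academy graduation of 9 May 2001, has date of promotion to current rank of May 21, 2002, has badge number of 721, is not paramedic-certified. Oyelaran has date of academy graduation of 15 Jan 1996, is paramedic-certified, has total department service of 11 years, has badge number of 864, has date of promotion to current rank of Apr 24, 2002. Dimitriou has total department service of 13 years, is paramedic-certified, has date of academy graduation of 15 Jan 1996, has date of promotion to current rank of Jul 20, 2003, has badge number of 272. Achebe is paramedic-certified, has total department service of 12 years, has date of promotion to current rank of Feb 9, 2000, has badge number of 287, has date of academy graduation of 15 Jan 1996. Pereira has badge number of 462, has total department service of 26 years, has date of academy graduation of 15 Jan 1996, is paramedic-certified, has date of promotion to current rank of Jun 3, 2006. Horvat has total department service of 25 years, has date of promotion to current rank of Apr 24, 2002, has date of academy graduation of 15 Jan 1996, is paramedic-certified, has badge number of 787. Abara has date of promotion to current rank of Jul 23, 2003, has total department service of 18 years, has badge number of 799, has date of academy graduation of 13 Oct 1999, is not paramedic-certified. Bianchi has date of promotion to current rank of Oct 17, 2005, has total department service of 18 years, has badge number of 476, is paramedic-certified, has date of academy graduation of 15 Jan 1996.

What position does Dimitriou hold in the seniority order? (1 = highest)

5

By date of academy graduation (earlier first): Achebe, Szabo, Horvat, Oyelaran, Dimitriou, Bianchi and Pereira (each 15 Jan 1996); then Abara (13 Oct 1999); then Kapoor (9 May 2001).
Achebe, Szabo, Horvat, Oyelaran, Dimitriou, Bianchi and Pereira are each paramedic-certified, so the next rule applies.
Among Achebe, Szabo, Horvat, Oyelaran, Dimitriou, Bianchi and Pereira, by date of promotion to current rank (earlier first): Achebe (Feb 9, 2000) before Szabo (Oct 19, 2001) before Horvat and Oyelaran (Apr 24, 2002) before Dimitriou (Jul 20, 2003) before Bianchi (Oct 17, 2005) before Pereira (Jun 3, 2006).
Among Horvat and Oyelaran, by total department service (higher first): Horvat (25 years) before Oyelaran (11 years).
Order: Achebe, Szabo, Horvat, Oyelaran, Dimitriou, Bianchi, Pereira, Abara, Kapoor. So position 5.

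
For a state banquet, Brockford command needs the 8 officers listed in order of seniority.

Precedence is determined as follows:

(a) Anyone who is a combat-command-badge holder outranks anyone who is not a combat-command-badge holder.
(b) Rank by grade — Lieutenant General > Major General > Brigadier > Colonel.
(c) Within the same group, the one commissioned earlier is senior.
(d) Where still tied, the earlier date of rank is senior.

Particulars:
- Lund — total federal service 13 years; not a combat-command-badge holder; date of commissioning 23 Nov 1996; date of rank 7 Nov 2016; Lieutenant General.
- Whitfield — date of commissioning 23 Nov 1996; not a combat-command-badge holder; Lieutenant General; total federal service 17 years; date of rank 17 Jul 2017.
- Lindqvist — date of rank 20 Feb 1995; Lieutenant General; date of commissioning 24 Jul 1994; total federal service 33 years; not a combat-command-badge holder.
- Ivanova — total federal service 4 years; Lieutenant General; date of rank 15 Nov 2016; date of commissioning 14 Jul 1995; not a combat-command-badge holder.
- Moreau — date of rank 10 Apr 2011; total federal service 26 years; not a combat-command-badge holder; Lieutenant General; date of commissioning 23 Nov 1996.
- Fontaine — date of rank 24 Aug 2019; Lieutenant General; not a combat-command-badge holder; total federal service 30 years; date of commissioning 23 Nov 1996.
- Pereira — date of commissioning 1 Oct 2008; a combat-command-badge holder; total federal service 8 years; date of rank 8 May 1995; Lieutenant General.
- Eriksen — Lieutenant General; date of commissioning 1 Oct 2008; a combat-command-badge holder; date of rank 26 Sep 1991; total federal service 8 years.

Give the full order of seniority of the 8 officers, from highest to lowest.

Eriksen, Pereira, Lindqvist, Ivanova, Moreau, Lund, Whitfield, Fontaine

By the first rule: Eriksen and Pereira (both a combat-command-badge holder); then Lindqvist, Ivanova, Moreau, Lund, Whitfield and Fontaine (each not a combat-command-badge holder).
Eriksen and Pereira are each Lieutenant General, so the next rule applies.
Eriksen and Pereira both have date of commissioning 1 Oct 2008, so the next rule applies.
Among Eriksen and Pereira, by date of rank (earlier first): Eriksen (26 Sep 1991) before Pereira (8 May 1995).
Lindqvist, Ivanova, Moreau, Lund, Whitfield and Fontaine are each Lieutenant General, so the next rule applies.
Among Lindqvist, Ivanova, Moreau, Lund, Whitfield and Fontaine, by date of commissioning (earlier first): Lindqvist (24 Jul 1994) before Ivanova (14 Jul 1995) before Moreau, Lund, Whitfield and Fontaine (23 Nov 1996).
Among Moreau, Lund, Whitfield and Fontaine, by date of rank (earlier first): Moreau (10 Apr 2011) before Lund (7 Nov 2016) before Whitfield (17 Jul 2017) before Fontaine (24 Aug 2019).
Full order: Eriksen, Pereira, Lindqvist, Ivanova, Moreau, Lund, Whitfield, Fontaine.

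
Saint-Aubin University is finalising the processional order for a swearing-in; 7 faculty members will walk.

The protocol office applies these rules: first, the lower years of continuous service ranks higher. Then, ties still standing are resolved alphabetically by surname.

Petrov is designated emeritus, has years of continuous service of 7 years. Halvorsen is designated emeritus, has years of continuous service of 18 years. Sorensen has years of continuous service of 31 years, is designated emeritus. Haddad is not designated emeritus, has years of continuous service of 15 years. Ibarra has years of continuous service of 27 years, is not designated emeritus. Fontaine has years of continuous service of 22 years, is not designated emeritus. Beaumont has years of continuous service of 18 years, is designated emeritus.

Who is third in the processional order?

Beaumont

By years of continuous service (lower first): Petrov (7 years); then Haddad (15 years); then Beaumont and Halvorsen (both 18 years); then Fontaine (22 years); then Ibarra (27 years); then Sorensen (31 years).
Among Beaumont and Halvorsen, alphabetically by surname: Beaumont before Halvorsen.
Order: Petrov, Haddad, Beaumont, Halvorsen, Fontaine, Ibarra, Sorensen.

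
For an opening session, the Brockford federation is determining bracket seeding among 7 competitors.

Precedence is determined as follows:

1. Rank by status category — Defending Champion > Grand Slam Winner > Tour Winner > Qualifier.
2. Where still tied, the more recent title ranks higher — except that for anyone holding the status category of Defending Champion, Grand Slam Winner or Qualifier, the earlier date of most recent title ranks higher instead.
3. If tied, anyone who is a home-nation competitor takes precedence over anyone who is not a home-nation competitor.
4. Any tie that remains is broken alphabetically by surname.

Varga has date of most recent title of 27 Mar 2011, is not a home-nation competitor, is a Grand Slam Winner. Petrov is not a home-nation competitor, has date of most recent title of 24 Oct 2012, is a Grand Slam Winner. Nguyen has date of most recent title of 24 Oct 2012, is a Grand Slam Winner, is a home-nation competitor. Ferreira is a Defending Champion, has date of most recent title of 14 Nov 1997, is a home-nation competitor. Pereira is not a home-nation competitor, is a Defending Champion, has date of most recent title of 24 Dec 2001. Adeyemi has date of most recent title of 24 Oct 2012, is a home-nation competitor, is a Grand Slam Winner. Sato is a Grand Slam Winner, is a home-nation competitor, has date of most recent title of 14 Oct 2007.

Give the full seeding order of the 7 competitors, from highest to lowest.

Ferreira, Pereira, Sato, Varga, Adeyemi, Nguyen, Petrov

By status category: Ferreira and Pereira (Defending Champion); then Sato, Varga, Adeyemi, Nguyen and Petrov (Grand Slam Winner).
Among Ferreira and Pereira, by date of most recent title (earlier first) (reversed rule for this group): Ferreira (14 Nov 1997) before Pereira (24 Dec 2001).
Among Sato, Varga, Adeyemi, Nguyen and Petrov, by date of most recent title (earlier first) (reversed rule for this group): Sato (14 Oct 2007) before Varga (27 Mar 2011) before Adeyemi, Nguyen and Petrov (24 Oct 2012).
Among Adeyemi, Nguyen and Petrov, a home-nation competitor before not a home-nation competitor: Adeyemi and Nguyen (a home-nation competitor) before Petrov (not a home-nation competitor).
Among Adeyemi and Nguyen, alphabetically by surname: Adeyemi before Nguyen.
Full order: Ferreira, Pereira, Sato, Varga, Adeyemi, Nguyen, Petrov.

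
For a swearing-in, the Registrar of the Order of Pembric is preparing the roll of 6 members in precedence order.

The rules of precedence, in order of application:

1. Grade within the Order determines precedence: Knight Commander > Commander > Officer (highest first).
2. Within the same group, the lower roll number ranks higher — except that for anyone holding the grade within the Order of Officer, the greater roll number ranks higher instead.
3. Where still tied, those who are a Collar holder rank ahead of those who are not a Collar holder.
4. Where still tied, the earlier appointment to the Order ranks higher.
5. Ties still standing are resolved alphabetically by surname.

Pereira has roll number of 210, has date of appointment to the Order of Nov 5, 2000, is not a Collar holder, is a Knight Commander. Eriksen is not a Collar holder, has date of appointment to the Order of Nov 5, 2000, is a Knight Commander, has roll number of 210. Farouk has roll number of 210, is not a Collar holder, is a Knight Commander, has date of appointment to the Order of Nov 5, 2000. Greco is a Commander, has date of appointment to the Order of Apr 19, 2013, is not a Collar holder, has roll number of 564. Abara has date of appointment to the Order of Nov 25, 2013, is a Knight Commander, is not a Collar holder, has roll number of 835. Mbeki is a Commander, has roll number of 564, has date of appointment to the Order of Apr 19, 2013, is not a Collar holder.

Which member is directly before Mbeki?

By grade within the Order: Eriksen, Farouk, Pereira and Abara (Knight Commander); then Greco and Mbeki (Commander).
Among Eriksen, Farouk, Pereira and Abara, by roll number (lower first): Eriksen, Farouk and Pereira (210) before Abara (835).
Eriksen, Farouk and Pereira are each not a Collar holder, so the next rule applies.
Eriksen, Farouk and Pereira all have date of appointment to the Order Nov 5, 2000, so the next rule applies.
Among Eriksen, Farouk and Pereira, alphabetically by surname: Eriksen before Farouk before Pereira.
Greco and Mbeki both have roll number 564, so the next rule applies.
Greco and Mbeki are each not a Collar holder, so the next rule applies.
Greco and Mbeki both have date of appointment to the Order Apr 19, 2013, so the next rule applies.
Among Greco and Mbeki, alphabetically by surname: Greco before Mbeki.
Order: Eriksen, Farouk, Pereira, Abara, Greco, Mbeki.

Greco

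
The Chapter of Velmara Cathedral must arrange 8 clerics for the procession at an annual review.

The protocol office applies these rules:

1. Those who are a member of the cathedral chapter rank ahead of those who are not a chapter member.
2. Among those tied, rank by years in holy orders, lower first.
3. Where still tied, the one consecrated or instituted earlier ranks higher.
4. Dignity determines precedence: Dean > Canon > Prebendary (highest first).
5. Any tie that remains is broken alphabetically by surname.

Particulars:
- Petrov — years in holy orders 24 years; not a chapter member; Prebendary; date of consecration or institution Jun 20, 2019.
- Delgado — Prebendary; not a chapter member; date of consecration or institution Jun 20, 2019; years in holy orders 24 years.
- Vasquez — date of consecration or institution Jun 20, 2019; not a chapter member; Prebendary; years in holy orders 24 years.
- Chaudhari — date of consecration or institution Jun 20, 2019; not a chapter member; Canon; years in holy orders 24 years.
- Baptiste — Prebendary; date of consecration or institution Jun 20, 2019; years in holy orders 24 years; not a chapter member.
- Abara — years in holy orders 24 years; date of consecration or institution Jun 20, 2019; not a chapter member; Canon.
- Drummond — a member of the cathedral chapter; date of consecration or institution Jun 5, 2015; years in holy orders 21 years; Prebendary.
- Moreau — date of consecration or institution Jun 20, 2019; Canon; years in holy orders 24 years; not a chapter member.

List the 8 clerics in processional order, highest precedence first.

Drummond, Abara, Chaudhari, Moreau, Baptiste, Delgado, Petrov, Vasquez

By the first rule: Drummond (a member of the cathedral chapter); then Abara, Chaudhari, Moreau, Baptiste, Delgado, Petrov and Vasquez (each not a chapter member).
Abara, Chaudhari, Moreau, Baptiste, Delgado, Petrov and Vasquez all have years in holy orders 24 years, so the next rule applies.
Abara, Chaudhari, Moreau, Baptiste, Delgado, Petrov and Vasquez all have date of consecration or institution Jun 20, 2019, so the next rule applies.
Among Abara, Chaudhari, Moreau, Baptiste, Delgado, Petrov and Vasquez, by dignity: Abara, Chaudhari and Moreau (Canon) before Baptiste, Delgado, Petrov and Vasquez (Prebendary).
Among Abara, Chaudhari and Moreau, alphabetically by surname: Abara before Chaudhari before Moreau.
Among Baptiste, Delgado, Petrov and Vasquez, alphabetically by surname: Baptiste before Delgado before Petrov before Vasquez.
Full order: Drummond, Abara, Chaudhari, Moreau, Baptiste, Delgado, Petrov, Vasquez.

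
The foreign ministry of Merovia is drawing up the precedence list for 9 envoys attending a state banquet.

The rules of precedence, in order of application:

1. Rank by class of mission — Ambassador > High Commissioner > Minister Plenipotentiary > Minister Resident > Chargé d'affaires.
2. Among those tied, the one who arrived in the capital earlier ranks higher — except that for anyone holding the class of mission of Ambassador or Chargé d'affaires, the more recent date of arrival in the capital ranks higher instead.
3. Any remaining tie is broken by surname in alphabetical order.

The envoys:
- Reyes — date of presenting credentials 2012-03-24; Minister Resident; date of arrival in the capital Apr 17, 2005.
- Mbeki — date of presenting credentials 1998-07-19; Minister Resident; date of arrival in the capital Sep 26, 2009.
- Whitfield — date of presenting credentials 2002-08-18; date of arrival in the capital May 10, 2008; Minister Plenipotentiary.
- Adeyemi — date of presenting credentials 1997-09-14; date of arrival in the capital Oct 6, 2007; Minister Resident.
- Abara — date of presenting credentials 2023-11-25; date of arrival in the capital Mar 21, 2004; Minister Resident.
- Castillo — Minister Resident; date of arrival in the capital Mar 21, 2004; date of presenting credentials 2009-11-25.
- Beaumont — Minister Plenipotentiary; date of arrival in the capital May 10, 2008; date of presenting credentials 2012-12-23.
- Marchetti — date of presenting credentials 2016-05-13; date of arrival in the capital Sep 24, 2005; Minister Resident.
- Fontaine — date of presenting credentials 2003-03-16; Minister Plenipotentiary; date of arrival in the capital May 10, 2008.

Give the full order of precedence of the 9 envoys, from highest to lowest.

By class of mission: Beaumont, Fontaine and Whitfield (Minister Plenipotentiary); then Abara, Castillo, Reyes, Marchetti, Adeyemi and Mbeki (Minister Resident).
Beaumont, Fontaine and Whitfield all have date of arrival in the capital May 10, 2008, so the next rule applies.
Among Beaumont, Fontaine and Whitfield, alphabetically by surname: Beaumont before Fontaine before Whitfield.
Among Abara, Castillo, Reyes, Marchetti, Adeyemi and Mbeki, by date of arrival in the capital (earlier first): Abara and Castillo (Mar 21, 2004) before Reyes (Apr 17, 2005) before Marchetti (Sep 24, 2005) before Adeyemi (Oct 6, 2007) before Mbeki (Sep 26, 2009).
Among Abara and Castillo, alphabetically by surname: Abara before Castillo.
Full order: Beaumont, Fontaine, Whitfield, Abara, Castillo, Reyes, Marchetti, Adeyemi, Mbeki.

Beaumont, Fontaine, Whitfield, Abara, Castillo, Reyes, Marchetti, Adeyemi, Mbeki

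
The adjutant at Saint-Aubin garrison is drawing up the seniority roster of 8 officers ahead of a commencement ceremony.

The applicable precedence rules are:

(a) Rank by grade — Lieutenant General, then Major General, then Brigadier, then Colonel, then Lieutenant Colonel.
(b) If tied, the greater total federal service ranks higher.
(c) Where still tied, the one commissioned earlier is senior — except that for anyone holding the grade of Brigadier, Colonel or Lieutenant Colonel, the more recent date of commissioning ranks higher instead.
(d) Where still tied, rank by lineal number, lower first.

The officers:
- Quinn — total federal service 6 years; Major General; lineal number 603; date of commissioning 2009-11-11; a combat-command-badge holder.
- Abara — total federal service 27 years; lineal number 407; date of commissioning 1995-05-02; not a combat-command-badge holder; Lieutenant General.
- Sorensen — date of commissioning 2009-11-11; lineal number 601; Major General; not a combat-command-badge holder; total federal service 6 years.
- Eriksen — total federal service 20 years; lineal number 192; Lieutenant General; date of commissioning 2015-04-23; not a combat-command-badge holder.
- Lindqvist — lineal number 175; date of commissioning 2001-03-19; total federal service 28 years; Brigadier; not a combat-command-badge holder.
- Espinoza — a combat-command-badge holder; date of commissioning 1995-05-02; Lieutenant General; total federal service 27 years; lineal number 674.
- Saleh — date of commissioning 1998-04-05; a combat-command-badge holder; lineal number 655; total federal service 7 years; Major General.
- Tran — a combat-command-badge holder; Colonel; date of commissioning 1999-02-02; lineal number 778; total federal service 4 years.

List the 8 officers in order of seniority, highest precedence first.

Abara, Espinoza, Eriksen, Saleh, Sorensen, Quinn, Lindqvist, Tran

By grade: Abara, Espinoza and Eriksen (Lieutenant General); then Saleh, Sorensen and Quinn (Major General); then Lindqvist (Brigadier); then Tran (Colonel).
Among Abara, Espinoza and Eriksen, by total federal service (higher first): Abara and Espinoza (27 years) before Eriksen (20 years).
Abara and Espinoza both have date of commissioning 1995-05-02, so the next rule applies.
Among Abara and Espinoza, by lineal number (lower first): Abara (407) before Espinoza (674).
Among Saleh, Sorensen and Quinn, by total federal service (higher first): Saleh (7 years) before Sorensen and Quinn (6 years).
Sorensen and Quinn both have date of commissioning 2009-11-11, so the next rule applies.
Among Sorensen and Quinn, by lineal number (lower first): Sorensen (601) before Quinn (603).
Full order: Abara, Espinoza, Eriksen, Saleh, Sorensen, Quinn, Lindqvist, Tran.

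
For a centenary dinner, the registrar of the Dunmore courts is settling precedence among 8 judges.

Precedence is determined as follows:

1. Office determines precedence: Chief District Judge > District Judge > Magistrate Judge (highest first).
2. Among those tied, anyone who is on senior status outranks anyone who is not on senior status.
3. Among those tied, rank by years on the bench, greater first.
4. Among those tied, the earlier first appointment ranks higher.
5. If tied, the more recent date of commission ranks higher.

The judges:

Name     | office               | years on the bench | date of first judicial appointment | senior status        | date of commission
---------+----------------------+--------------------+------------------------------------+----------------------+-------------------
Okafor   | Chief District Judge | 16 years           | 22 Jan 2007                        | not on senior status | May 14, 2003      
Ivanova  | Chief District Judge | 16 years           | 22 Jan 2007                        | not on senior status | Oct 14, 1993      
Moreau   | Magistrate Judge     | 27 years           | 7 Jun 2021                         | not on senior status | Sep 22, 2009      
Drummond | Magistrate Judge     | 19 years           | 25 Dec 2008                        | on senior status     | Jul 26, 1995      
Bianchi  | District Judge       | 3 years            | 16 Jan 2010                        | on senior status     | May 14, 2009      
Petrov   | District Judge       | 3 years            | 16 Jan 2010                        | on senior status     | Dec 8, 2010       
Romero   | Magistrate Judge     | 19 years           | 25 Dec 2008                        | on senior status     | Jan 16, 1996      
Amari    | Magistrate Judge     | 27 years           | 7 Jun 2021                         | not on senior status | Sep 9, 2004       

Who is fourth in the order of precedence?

Bianchi

By office: Okafor and Ivanova (Chief District Judge); then Petrov and Bianchi (District Judge); then Romero, Drummond, Moreau and Amari (Magistrate Judge).
Okafor and Ivanova are each not on senior status, so the next rule applies.
Okafor and Ivanova both have years on the bench 16 years, so the next rule applies.
Okafor and Ivanova both have date of first judicial appointment 22 Jan 2007, so the next rule applies.
Among Okafor and Ivanova, by date of commission (later first): Okafor (May 14, 2003) before Ivanova (Oct 14, 1993).
Petrov and Bianchi are each on senior status, so the next rule applies.
Petrov and Bianchi both have years on the bench 3 years, so the next rule applies.
Petrov and Bianchi both have date of first judicial appointment 16 Jan 2010, so the next rule applies.
Among Petrov and Bianchi, by date of commission (later first): Petrov (Dec 8, 2010) before Bianchi (May 14, 2009).
Among Romero, Drummond, Moreau and Amari, on senior status before not on senior status: Romero and Drummond (on senior status) before Moreau and Amari (not on senior status).
Romero and Drummond both have years on the bench 19 years, so the next rule applies.
Romero and Drummond both have date of first judicial appointment 25 Dec 2008, so the next rule applies.
Among Romero and Drummond, by date of commission (later first): Romero (Jan 16, 1996) before Drummond (Jul 26, 1995).
Moreau and Amari both have years on the bench 27 years, so the next rule applies.
Moreau and Amari both have date of first judicial appointment 7 Jun 2021, so the next rule applies.
Among Moreau and Amari, by date of commission (later first): Moreau (Sep 22, 2009) before Amari (Sep 9, 2004).
Order: Okafor, Ivanova, Petrov, Bianchi, Romero, Drummond, Moreau, Amari.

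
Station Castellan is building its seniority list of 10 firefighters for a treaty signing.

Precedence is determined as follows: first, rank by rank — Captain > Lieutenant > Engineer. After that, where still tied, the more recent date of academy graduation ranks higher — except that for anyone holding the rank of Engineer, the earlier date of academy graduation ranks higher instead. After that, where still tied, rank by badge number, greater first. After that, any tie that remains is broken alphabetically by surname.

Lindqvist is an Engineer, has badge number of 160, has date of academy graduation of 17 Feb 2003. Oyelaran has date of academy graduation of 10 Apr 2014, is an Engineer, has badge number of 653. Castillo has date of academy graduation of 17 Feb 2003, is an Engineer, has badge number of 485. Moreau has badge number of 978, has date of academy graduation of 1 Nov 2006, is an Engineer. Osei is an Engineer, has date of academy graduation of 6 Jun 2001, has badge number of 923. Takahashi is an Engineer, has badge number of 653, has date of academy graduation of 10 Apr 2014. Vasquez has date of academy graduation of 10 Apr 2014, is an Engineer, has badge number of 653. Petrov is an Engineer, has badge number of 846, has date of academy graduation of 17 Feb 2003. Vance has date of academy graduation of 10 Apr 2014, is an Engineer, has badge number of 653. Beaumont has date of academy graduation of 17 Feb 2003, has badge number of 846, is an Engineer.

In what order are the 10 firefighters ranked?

Osei, Beaumont, Petrov, Castillo, Lindqvist, Moreau, Oyelaran, Takahashi, Vance, Vasquez

By rank: Osei, Beaumont, Petrov, Castillo, Lindqvist, Moreau, Oyelaran, Takahashi, Vance and Vasquez (Engineer).
Among Osei, Beaumont, Petrov, Castillo, Lindqvist, Moreau, Oyelaran, Takahashi, Vance and Vasquez, by date of academy graduation (earlier first) (reversed rule for this group): Osei (6 Jun 2001) before Beaumont, Petrov, Castillo and Lindqvist (17 Feb 2003) before Moreau (1 Nov 2006) before Oyelaran, Takahashi, Vance and Vasquez (10 Apr 2014).
Among Beaumont, Petrov, Castillo and Lindqvist, by badge number (higher first): Beaumont and Petrov (846) before Castillo (485) before Lindqvist (160).
Among Beaumont and Petrov, alphabetically by surname: Beaumont before Petrov.
Oyelaran, Takahashi, Vance and Vasquez all have badge number 653, so the next rule applies.
Among Oyelaran, Takahashi, Vance and Vasquez, alphabetically by surname: Oyelaran before Takahashi before Vance before Vasquez.
Full order: Osei, Beaumont, Petrov, Castillo, Lindqvist, Moreau, Oyelaran, Takahashi, Vance, Vasquez.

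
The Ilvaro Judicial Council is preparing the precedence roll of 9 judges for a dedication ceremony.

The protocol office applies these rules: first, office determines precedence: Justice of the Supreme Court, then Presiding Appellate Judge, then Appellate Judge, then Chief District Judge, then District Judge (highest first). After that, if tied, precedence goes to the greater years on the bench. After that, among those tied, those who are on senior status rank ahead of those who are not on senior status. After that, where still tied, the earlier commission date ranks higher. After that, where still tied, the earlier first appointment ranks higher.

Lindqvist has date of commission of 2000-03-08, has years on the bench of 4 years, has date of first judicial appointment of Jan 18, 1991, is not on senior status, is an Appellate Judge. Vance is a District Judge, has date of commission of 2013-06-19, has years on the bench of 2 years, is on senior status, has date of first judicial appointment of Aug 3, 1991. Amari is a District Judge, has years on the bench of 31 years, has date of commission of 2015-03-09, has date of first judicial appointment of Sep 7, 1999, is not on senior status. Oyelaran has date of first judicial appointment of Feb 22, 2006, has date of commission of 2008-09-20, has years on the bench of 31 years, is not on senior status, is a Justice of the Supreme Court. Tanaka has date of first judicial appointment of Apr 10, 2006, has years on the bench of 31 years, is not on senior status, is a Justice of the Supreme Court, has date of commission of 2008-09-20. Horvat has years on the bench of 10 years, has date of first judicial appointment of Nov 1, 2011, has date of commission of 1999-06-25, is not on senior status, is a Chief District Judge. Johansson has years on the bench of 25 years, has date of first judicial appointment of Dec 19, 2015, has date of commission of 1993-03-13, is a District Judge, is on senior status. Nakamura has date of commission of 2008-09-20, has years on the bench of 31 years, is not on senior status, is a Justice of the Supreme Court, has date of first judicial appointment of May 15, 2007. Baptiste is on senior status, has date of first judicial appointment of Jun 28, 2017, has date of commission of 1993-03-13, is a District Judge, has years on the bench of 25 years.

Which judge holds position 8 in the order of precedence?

Baptiste

By office: Oyelaran, Tanaka and Nakamura (Justice of the Supreme Court); then Lindqvist (Appellate Judge); then Horvat (Chief District Judge); then Amari, Johansson, Baptiste and Vance (District Judge).
Oyelaran, Tanaka and Nakamura all have years on the bench 31 years, so the next rule applies.
Oyelaran, Tanaka and Nakamura are each not on senior status, so the next rule applies.
Oyelaran, Tanaka and Nakamura all have date of commission 2008-09-20, so the next rule applies.
Among Oyelaran, Tanaka and Nakamura, by date of first judicial appointment (earlier first): Oyelaran (Feb 22, 2006) before Tanaka (Apr 10, 2006) before Nakamura (May 15, 2007).
Among Amari, Johansson, Baptiste and Vance, by years on the bench (higher first): Amari (31 years) before Johansson and Baptiste (25 years) before Vance (2 years).
Johansson and Baptiste are each on senior status, so the next rule applies.
Johansson and Baptiste both have date of commission 1993-03-13, so the next rule applies.
Among Johansson and Baptiste, by date of first judicial appointment (earlier first): Johansson (Dec 19, 2015) before Baptiste (Jun 28, 2017).
Order: Oyelaran, Tanaka, Nakamura, Lindqvist, Horvat, Amari, Johansson, Baptiste, Vance.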